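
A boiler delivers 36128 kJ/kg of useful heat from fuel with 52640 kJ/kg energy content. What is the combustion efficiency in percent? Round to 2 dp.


Efficiency = (Q_useful / Q_fuel) * 100
Efficiency = (36128 / 52640) * 100
Efficiency = 0.6863 * 100 = 68.63%


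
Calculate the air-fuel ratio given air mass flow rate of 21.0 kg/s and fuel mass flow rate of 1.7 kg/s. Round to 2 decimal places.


AFR = m_air / m_fuel
AFR = 21.0 / 1.7 = 12.35


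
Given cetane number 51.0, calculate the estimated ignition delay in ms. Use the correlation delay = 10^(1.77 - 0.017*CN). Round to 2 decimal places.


delay = 10^(1.77 - 0.017*CN)
Exponent = 1.77 - 0.017*51.0 = 0.9030
delay = 10^0.9030 = 8.00 ms


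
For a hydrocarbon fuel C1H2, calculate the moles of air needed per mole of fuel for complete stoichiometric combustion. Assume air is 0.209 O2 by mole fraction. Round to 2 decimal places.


Balanced combustion: C1H2 + 1.5 O2 -> 1 CO2 + 1 H2O
O2 needed = C + H/4 = 1 + 2/4 = 1.50 moles
Air moles = O2 / 0.209 = 1.50 / 0.209 = 7.18 moles air


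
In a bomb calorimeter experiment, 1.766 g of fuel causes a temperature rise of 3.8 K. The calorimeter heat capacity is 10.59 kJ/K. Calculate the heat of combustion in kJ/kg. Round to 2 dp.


Hc = C_cal * delta_T / m_fuel
Q_released = 10.59 * 3.8 = 40.2420 kJ
m_fuel = 1.766 g = 1.766/1000 kg = 0.001766 kg
Hc = 40.2420 / 0.001766 = 22787.09 kJ/kg


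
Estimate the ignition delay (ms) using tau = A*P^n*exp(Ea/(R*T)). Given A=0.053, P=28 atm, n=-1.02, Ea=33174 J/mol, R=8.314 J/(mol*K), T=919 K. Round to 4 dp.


tau = A * P^n * exp(Ea/(R*T))
P^n = 28^(-1.02) = 0.03341172
Ea/(R*T) = 33174/(8.314*919) = 4.341825
exp(Ea/(R*T)) = 76.847654
tau = 0.053 * 0.03341172 * 76.847654 = 0.1361 ms


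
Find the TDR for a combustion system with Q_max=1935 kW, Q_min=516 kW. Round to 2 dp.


TDR = Q_max / Q_min
TDR = 1935 / 516 = 3.75


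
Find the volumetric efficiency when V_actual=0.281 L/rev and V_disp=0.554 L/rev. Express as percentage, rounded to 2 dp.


eta_v = (V_actual / V_disp) * 100
Ratio = 0.281 / 0.554 = 0.5072
eta_v = 0.5072 * 100 = 50.72%


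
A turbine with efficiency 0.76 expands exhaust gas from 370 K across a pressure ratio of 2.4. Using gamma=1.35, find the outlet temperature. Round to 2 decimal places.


T_out = T_in * (1 - eta * (1 - PR^(-(gamma-1)/gamma)))
Exponent = -(1.35-1)/1.35 = -0.25925926
PR^exp = 2.4^(-0.25925926) = 0.79694200
Factor = 1 - 0.76*(1 - 0.79694200) = 0.84567592
T_out = 370 * 0.84567592 = 312.90 K


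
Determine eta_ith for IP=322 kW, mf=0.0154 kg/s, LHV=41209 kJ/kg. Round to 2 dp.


eta_ith = (IP / (mf * LHV)) * 100
Denominator = 0.0154 * 41209 = 634.6186 kW
eta_ith = (322 / 634.6186) * 100 = 50.74%


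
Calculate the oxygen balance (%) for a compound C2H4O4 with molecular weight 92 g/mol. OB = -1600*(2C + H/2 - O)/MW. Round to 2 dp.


OB = -1600 * (2C + H/2 - O) / MW
Inner = 2*2 + 4/2 - 4 = 2.00
OB = -1600 * 2.00 / 92 = -34.78%


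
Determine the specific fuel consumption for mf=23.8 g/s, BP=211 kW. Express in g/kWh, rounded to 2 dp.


SFC = (mf / BP) * 3600
Rate = 23.8 / 211 = 0.112796 g/(s*kW)
SFC = 0.112796 * 3600 = 406.07 g/kWh


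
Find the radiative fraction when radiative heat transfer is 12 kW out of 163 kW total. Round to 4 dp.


f_rad = Q_rad / Q_total
f_rad = 12 / 163 = 0.0736


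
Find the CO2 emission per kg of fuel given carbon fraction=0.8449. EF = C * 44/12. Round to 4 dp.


EF = C_frac * (M_CO2 / M_C)
EF = 0.8449 * (44/12)
EF = 0.8449 * 3.666667 = 3.0980 kg_CO2/kg_fuel


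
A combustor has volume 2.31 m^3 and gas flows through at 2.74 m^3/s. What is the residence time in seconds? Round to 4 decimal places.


tau = V / Q_flow
tau = 2.31 / 2.74 = 0.8431 s


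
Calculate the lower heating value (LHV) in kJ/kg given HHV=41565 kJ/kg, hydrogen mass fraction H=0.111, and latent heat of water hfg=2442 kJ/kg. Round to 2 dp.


LHV = HHV - hfg * 9 * H
Water correction = 2442 * 9 * 0.111 = 2439.558 kJ/kg
LHV = 41565 - 2439.558 = 39125.44 kJ/kg


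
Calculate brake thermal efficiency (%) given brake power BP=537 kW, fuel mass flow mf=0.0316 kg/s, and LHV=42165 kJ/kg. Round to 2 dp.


eta_BTE = (BP / (mf * LHV)) * 100
Denominator = 0.0316 * 42165 = 1332.4140 kW
eta_BTE = (537 / 1332.4140) * 100 = 40.30%


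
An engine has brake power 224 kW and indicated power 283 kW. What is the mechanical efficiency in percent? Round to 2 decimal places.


eta_mech = (BP / IP) * 100
Ratio = 224 / 283 = 0.7915
eta_mech = 0.7915 * 100 = 79.15%


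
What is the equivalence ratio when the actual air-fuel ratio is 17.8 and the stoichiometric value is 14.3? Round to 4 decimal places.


phi = AFR_stoich / AFR_actual
phi = 14.3 / 17.8 = 0.8034


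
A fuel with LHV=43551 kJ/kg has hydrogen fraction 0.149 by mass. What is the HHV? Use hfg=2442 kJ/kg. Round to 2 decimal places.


HHV = LHV + hfg * 9 * H
Water addition = 2442 * 9 * 0.149 = 3274.722 kJ/kg
HHV = 43551 + 3274.722 = 46825.72 kJ/kg


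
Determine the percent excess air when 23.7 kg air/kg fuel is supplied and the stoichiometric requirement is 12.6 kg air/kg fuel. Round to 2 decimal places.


Excess air = actual - stoichiometric = 23.7 - 12.6 = 11.10 kg/kg fuel
Excess air % = (excess / stoich) * 100 = (11.10 / 12.6) * 100 = 88.10%


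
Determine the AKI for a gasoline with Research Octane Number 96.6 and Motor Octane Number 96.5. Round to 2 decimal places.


AKI = (RON + MON) / 2
AKI = (96.6 + 96.5) / 2
AKI = 193.1 / 2 = 96.55


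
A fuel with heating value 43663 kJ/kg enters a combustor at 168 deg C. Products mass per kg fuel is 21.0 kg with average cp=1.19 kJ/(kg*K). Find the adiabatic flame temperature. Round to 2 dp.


T_ad = T_in + Hc / (m_p * cp)
Denominator = 21.0 * 1.19 = 24.9900
Temperature rise = 43663 / 24.9900 = 1747.22 K
T_ad = 168 + 1747.22 = 1915.22 deg C


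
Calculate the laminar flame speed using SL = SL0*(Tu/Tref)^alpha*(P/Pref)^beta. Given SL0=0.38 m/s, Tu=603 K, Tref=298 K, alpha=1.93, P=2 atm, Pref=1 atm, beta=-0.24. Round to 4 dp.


SL = SL0 * (Tu/Tref)^alpha * (P/Pref)^beta
T ratio = 603/298 = 2.02348993
(T ratio)^alpha = 2.02348993^1.93 = 3.897400
(P/Pref)^beta = 2^(-0.24) = 0.846745
SL = 0.38 * 3.897400 * 0.846745 = 1.2540 m/s


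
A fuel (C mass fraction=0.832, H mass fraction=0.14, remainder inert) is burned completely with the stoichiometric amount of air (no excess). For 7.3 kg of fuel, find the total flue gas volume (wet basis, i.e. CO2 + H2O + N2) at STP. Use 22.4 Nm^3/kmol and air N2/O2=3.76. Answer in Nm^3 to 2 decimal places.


Per kg fuel: CO2 = (C/12 kmol)*22.4 = (0.832/12)*22.4 = 1.55307 Nm^3
Per kg fuel: H2O = (H/2 kmol)*22.4 = (0.14/2)*22.4 = 1.56800 Nm^3
O2 needed per kg fuel = C/12 + H/4 = 0.832/12 + 0.14/4 = 0.10433333 kmol
Per kg fuel: N2 = O2*3.76*22.4 = 0.10433333*3.76*22.4 = 8.78737 Nm^3
Total per kg = 1.55307 + 1.56800 + 8.78737 = 11.90844 Nm^3
Total = 11.90844 * 7.3 = 86.93 Nm^3


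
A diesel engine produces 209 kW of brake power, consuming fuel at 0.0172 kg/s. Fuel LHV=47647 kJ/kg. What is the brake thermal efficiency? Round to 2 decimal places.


eta_BTE = (BP / (mf * LHV)) * 100
Denominator = 0.0172 * 47647 = 819.5284 kW
eta_BTE = (209 / 819.5284) * 100 = 25.50%


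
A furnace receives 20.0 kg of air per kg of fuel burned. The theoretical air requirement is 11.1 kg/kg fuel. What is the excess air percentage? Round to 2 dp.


Excess air = actual - stoichiometric = 20.0 - 11.1 = 8.90 kg/kg fuel
Excess air % = (excess / stoich) * 100 = (8.90 / 11.1) * 100 = 80.18%


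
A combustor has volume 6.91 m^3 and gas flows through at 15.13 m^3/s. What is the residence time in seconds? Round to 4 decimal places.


tau = V / Q_flow
tau = 6.91 / 15.13 = 0.4567 s


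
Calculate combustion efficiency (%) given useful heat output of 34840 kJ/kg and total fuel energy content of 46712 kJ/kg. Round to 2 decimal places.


Efficiency = (Q_useful / Q_fuel) * 100
Efficiency = (34840 / 46712) * 100
Efficiency = 0.7458 * 100 = 74.58%


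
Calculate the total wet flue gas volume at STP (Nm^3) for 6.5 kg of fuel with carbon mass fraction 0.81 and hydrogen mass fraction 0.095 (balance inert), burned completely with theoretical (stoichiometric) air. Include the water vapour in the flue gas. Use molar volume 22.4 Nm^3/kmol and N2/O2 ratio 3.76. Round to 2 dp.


Per kg fuel: CO2 = (C/12 kmol)*22.4 = (0.81/12)*22.4 = 1.51200 Nm^3
Per kg fuel: H2O = (H/2 kmol)*22.4 = (0.095/2)*22.4 = 1.06400 Nm^3
O2 needed per kg fuel = C/12 + H/4 = 0.81/12 + 0.095/4 = 0.09125000 kmol
Per kg fuel: N2 = O2*3.76*22.4 = 0.09125000*3.76*22.4 = 7.68544 Nm^3
Total per kg = 1.51200 + 1.06400 + 7.68544 = 10.26144 Nm^3
Total = 10.26144 * 6.5 = 66.70 Nm^3


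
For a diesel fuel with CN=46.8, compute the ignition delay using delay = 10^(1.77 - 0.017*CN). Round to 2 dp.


delay = 10^(1.77 - 0.017*CN)
Exponent = 1.77 - 0.017*46.8 = 0.9744
delay = 10^0.9744 = 9.43 ms


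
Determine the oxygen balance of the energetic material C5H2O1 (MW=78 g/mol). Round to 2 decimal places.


OB = -1600 * (2C + H/2 - O) / MW
Inner = 2*5 + 2/2 - 1 = 10.00
OB = -1600 * 10.00 / 78 = -205.13%


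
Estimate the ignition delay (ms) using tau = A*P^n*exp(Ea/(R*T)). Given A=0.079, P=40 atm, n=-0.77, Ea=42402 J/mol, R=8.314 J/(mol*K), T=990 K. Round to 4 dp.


tau = A * P^n * exp(Ea/(R*T))
P^n = 40^(-0.77) = 0.05840013
Ea/(R*T) = 42402/(8.314*990) = 5.151588
exp(Ea/(R*T)) = 172.705537
tau = 0.079 * 0.05840013 * 172.705537 = 0.7968 ms


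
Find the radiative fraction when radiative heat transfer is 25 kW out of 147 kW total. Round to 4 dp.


f_rad = Q_rad / Q_total
f_rad = 25 / 147 = 0.1701


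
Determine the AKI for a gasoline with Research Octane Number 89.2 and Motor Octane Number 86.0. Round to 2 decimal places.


AKI = (RON + MON) / 2
AKI = (89.2 + 86.0) / 2
AKI = 175.2 / 2 = 87.60


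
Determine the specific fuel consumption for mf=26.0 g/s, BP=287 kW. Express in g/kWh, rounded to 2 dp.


SFC = (mf / BP) * 3600
Rate = 26.0 / 287 = 0.090592 g/(s*kW)
SFC = 0.090592 * 3600 = 326.13 g/kWh


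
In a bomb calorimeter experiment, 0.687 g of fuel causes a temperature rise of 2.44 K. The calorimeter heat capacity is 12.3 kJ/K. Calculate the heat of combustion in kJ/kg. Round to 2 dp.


Hc = C_cal * delta_T / m_fuel
Q_released = 12.3 * 2.44 = 30.0120 kJ
m_fuel = 0.687 g = 0.687/1000 kg = 0.000687 kg
Hc = 30.0120 / 0.000687 = 43685.59 kJ/kg


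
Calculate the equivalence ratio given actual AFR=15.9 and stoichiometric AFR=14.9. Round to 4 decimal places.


phi = AFR_stoich / AFR_actual
phi = 14.9 / 15.9 = 0.9371


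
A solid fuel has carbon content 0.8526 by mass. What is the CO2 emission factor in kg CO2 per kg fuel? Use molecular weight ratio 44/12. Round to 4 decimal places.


EF = C_frac * (M_CO2 / M_C)
EF = 0.8526 * (44/12)
EF = 0.8526 * 3.666667 = 3.1262 kg_CO2/kg_fuel


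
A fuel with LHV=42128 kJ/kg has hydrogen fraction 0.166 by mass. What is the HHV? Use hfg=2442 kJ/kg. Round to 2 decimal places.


HHV = LHV + hfg * 9 * H
Water addition = 2442 * 9 * 0.166 = 3648.348 kJ/kg
HHV = 42128 + 3648.348 = 45776.35 kJ/kg


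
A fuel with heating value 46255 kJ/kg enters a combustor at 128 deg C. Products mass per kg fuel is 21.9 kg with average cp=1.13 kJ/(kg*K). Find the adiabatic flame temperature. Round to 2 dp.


T_ad = T_in + Hc / (m_p * cp)
Denominator = 21.9 * 1.13 = 24.7470
Temperature rise = 46255 / 24.7470 = 1869.12 K
T_ad = 128 + 1869.12 = 1997.12 deg C


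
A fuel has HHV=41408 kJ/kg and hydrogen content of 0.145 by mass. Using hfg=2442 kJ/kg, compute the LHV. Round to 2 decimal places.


LHV = HHV - hfg * 9 * H
Water correction = 2442 * 9 * 0.145 = 3186.810 kJ/kg
LHV = 41408 - 3186.810 = 38221.19 kJ/kg


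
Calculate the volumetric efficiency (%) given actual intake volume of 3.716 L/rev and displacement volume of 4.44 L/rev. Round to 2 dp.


eta_v = (V_actual / V_disp) * 100
Ratio = 3.716 / 4.44 = 0.8369
eta_v = 0.8369 * 100 = 83.69%


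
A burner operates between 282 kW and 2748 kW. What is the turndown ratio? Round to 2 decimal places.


TDR = Q_max / Q_min
TDR = 2748 / 282 = 9.74


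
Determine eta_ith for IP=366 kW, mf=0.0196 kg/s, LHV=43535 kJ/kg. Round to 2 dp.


eta_ith = (IP / (mf * LHV)) * 100
Denominator = 0.0196 * 43535 = 853.2860 kW
eta_ith = (366 / 853.2860) * 100 = 42.89%


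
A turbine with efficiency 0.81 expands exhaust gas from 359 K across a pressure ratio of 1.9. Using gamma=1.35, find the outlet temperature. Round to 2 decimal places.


T_out = T_in * (1 - eta * (1 - PR^(-(gamma-1)/gamma)))
Exponent = -(1.35-1)/1.35 = -0.25925926
PR^exp = 1.9^(-0.25925926) = 0.84670193
Factor = 1 - 0.81*(1 - 0.84670193) = 0.87582856
T_out = 359 * 0.87582856 = 314.42 K


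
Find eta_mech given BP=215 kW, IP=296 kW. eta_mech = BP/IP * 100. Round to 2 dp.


eta_mech = (BP / IP) * 100
Ratio = 215 / 296 = 0.7264
eta_mech = 0.7264 * 100 = 72.64%


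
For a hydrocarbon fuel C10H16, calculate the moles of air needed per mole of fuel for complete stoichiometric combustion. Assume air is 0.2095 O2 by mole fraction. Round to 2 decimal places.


Balanced combustion: C10H16 + 14 O2 -> 10 CO2 + 8 H2O
O2 needed = C + H/4 = 10 + 16/4 = 14.00 moles
Air moles = O2 / 0.2095 = 14.00 / 0.2095 = 66.83 moles air


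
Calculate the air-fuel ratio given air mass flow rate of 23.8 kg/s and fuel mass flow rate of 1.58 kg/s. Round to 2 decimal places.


AFR = m_air / m_fuel
AFR = 23.8 / 1.58 = 15.06


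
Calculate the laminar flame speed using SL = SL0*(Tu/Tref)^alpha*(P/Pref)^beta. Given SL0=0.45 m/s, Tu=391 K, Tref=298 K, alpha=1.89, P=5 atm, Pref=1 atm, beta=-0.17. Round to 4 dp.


SL = SL0 * (Tu/Tref)^alpha * (P/Pref)^beta
T ratio = 391/298 = 1.31208054
(T ratio)^alpha = 1.31208054^1.89 = 1.670880
(P/Pref)^beta = 5^(-0.17) = 0.760633
SL = 0.45 * 1.670880 * 0.760633 = 0.5719 m/s


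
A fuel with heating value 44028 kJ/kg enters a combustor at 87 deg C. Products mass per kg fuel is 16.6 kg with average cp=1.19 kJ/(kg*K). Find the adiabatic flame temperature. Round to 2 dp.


T_ad = T_in + Hc / (m_p * cp)
Denominator = 16.6 * 1.19 = 19.7540
Temperature rise = 44028 / 19.7540 = 2228.81 K
T_ad = 87 + 2228.81 = 2315.81 deg C


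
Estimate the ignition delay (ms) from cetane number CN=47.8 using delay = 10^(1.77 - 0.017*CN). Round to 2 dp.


delay = 10^(1.77 - 0.017*CN)
Exponent = 1.77 - 0.017*47.8 = 0.9574
delay = 10^0.9574 = 9.07 ms


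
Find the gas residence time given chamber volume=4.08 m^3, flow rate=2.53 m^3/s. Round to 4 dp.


tau = V / Q_flow
tau = 4.08 / 2.53 = 1.6126 s


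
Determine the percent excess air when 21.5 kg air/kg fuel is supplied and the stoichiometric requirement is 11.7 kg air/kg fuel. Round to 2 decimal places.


Excess air = actual - stoichiometric = 21.5 - 11.7 = 9.80 kg/kg fuel
Excess air % = (excess / stoich) * 100 = (9.80 / 11.7) * 100 = 83.76%


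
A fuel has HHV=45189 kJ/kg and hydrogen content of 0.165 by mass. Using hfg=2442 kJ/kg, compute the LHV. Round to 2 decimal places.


LHV = HHV - hfg * 9 * H
Water correction = 2442 * 9 * 0.165 = 3626.370 kJ/kg
LHV = 45189 - 3626.370 = 41562.63 kJ/kg


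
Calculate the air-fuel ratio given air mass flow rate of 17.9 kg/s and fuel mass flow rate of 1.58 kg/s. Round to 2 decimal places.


AFR = m_air / m_fuel
AFR = 17.9 / 1.58 = 11.33


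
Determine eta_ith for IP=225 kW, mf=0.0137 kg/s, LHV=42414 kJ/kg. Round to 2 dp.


eta_ith = (IP / (mf * LHV)) * 100
Denominator = 0.0137 * 42414 = 581.0718 kW
eta_ith = (225 / 581.0718) * 100 = 38.72%


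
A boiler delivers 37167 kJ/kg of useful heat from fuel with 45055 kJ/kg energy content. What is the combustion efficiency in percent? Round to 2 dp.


Efficiency = (Q_useful / Q_fuel) * 100
Efficiency = (37167 / 45055) * 100
Efficiency = 0.8249 * 100 = 82.49%


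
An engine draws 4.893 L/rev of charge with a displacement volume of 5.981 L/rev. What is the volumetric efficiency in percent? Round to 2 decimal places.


eta_v = (V_actual / V_disp) * 100
Ratio = 4.893 / 5.981 = 0.8181
eta_v = 0.8181 * 100 = 81.81%


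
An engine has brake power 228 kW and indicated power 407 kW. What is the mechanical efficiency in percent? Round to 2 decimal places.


eta_mech = (BP / IP) * 100
Ratio = 228 / 407 = 0.5602
eta_mech = 0.5602 * 100 = 56.02%


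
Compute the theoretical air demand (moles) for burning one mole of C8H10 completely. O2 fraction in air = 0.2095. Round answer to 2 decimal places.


Balanced combustion: C8H10 + 10.5 O2 -> 8 CO2 + 5 H2O
O2 needed = C + H/4 = 8 + 10/4 = 10.50 moles
Air moles = O2 / 0.2095 = 10.50 / 0.2095 = 50.12 moles air


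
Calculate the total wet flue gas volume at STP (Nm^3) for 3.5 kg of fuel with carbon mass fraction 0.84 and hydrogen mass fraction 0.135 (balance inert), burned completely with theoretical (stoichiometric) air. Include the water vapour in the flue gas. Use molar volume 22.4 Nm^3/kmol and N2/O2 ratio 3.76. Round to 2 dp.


Per kg fuel: CO2 = (C/12 kmol)*22.4 = (0.84/12)*22.4 = 1.56800 Nm^3
Per kg fuel: H2O = (H/2 kmol)*22.4 = (0.135/2)*22.4 = 1.51200 Nm^3
O2 needed per kg fuel = C/12 + H/4 = 0.84/12 + 0.135/4 = 0.10375000 kmol
Per kg fuel: N2 = O2*3.76*22.4 = 0.10375000*3.76*22.4 = 8.73824 Nm^3
Total per kg = 1.56800 + 1.51200 + 8.73824 = 11.81824 Nm^3
Total = 11.81824 * 3.5 = 41.36 Nm^3


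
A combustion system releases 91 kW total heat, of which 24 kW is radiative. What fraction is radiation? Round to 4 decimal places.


f_rad = Q_rad / Q_total
f_rad = 24 / 91 = 0.2637


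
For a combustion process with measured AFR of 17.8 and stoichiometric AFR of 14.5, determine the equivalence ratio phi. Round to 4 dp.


phi = AFR_stoich / AFR_actual
phi = 14.5 / 17.8 = 0.8146


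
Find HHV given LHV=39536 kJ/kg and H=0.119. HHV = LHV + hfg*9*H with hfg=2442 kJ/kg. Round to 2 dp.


HHV = LHV + hfg * 9 * H
Water addition = 2442 * 9 * 0.119 = 2615.382 kJ/kg
HHV = 39536 + 2615.382 = 42151.38 kJ/kg


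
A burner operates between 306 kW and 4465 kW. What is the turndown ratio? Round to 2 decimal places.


TDR = Q_max / Q_min
TDR = 4465 / 306 = 14.59


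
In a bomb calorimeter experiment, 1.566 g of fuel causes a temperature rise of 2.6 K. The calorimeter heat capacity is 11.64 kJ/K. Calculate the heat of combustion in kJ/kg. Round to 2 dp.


Hc = C_cal * delta_T / m_fuel
Q_released = 11.64 * 2.6 = 30.2640 kJ
m_fuel = 1.566 g = 1.566/1000 kg = 0.001566 kg
Hc = 30.2640 / 0.001566 = 19325.67 kJ/kg


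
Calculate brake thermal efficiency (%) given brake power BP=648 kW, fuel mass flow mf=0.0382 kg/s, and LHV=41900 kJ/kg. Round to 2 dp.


eta_BTE = (BP / (mf * LHV)) * 100
Denominator = 0.0382 * 41900 = 1600.5800 kW
eta_BTE = (648 / 1600.5800) * 100 = 40.49%


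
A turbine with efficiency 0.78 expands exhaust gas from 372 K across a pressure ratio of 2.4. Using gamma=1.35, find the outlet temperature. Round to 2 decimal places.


T_out = T_in * (1 - eta * (1 - PR^(-(gamma-1)/gamma)))
Exponent = -(1.35-1)/1.35 = -0.25925926
PR^exp = 2.4^(-0.25925926) = 0.79694200
Factor = 1 - 0.78*(1 - 0.79694200) = 0.84161476
T_out = 372 * 0.84161476 = 313.08 K


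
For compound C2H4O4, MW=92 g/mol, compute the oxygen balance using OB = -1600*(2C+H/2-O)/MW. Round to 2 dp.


OB = -1600 * (2C + H/2 - O) / MW
Inner = 2*2 + 4/2 - 4 = 2.00
OB = -1600 * 2.00 / 92 = -34.78%


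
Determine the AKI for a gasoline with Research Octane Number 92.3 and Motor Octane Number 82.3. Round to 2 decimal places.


AKI = (RON + MON) / 2
AKI = (92.3 + 82.3) / 2
AKI = 174.6 / 2 = 87.30


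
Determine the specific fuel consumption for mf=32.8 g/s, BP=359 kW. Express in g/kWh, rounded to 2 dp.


SFC = (mf / BP) * 3600
Rate = 32.8 / 359 = 0.091365 g/(s*kW)
SFC = 0.091365 * 3600 = 328.91 g/kWh


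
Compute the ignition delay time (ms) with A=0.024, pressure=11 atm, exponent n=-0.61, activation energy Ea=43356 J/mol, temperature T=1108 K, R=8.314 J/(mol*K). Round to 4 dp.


tau = A * P^n * exp(Ea/(R*T))
P^n = 11^(-0.61) = 0.23160635
Ea/(R*T) = 43356/(8.314*1108) = 4.706515
exp(Ea/(R*T)) = 110.665793
tau = 0.024 * 0.23160635 * 110.665793 = 0.6151 ms


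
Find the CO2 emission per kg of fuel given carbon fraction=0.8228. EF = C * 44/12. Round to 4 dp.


EF = C_frac * (M_CO2 / M_C)
EF = 0.8228 * (44/12)
EF = 0.8228 * 3.666667 = 3.0169 kg_CO2/kg_fuel


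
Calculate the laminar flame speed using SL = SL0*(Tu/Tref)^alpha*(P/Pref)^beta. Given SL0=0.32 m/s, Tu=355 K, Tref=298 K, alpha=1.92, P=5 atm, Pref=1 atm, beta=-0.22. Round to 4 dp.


SL = SL0 * (Tu/Tref)^alpha * (P/Pref)^beta
T ratio = 355/298 = 1.19127517
(T ratio)^alpha = 1.19127517^1.92 = 1.399404
(P/Pref)^beta = 5^(-0.22) = 0.701821
SL = 0.32 * 1.399404 * 0.701821 = 0.3143 m/s


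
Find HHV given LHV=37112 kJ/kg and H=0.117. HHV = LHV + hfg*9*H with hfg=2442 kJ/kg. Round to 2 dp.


HHV = LHV + hfg * 9 * H
Water addition = 2442 * 9 * 0.117 = 2571.426 kJ/kg
HHV = 37112 + 2571.426 = 39683.43 kJ/kg


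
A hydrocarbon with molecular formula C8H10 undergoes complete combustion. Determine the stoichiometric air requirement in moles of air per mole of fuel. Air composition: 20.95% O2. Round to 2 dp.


Balanced combustion: C8H10 + 10.5 O2 -> 8 CO2 + 5 H2O
O2 needed = C + H/4 = 8 + 10/4 = 10.50 moles
Air moles = O2 / 0.2095 = 10.50 / 0.2095 = 50.12 moles air


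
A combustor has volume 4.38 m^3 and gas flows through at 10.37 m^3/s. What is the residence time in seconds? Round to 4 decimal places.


tau = V / Q_flow
tau = 4.38 / 10.37 = 0.4224 s


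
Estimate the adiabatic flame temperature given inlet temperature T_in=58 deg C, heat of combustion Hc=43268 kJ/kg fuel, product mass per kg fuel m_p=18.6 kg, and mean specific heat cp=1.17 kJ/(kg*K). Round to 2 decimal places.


T_ad = T_in + Hc / (m_p * cp)
Denominator = 18.6 * 1.17 = 21.7620
Temperature rise = 43268 / 21.7620 = 1988.24 K
T_ad = 58 + 1988.24 = 2046.24 deg C


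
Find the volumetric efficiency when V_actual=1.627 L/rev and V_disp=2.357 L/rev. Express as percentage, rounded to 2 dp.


eta_v = (V_actual / V_disp) * 100
Ratio = 1.627 / 2.357 = 0.6903
eta_v = 0.6903 * 100 = 69.03%


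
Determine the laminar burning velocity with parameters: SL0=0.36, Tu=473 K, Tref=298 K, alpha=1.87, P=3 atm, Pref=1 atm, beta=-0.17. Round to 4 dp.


SL = SL0 * (Tu/Tref)^alpha * (P/Pref)^beta
T ratio = 473/298 = 1.58724832
(T ratio)^alpha = 1.58724832^1.87 = 2.372498
(P/Pref)^beta = 3^(-0.17) = 0.829639
SL = 0.36 * 2.372498 * 0.829639 = 0.7086 m/s


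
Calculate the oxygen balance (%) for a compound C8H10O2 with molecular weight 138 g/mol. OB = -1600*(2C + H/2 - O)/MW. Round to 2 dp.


OB = -1600 * (2C + H/2 - O) / MW
Inner = 2*8 + 10/2 - 2 = 19.00
OB = -1600 * 19.00 / 138 = -220.29%


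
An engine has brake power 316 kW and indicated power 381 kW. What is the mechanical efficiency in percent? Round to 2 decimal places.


eta_mech = (BP / IP) * 100
Ratio = 316 / 381 = 0.8294
eta_mech = 0.8294 * 100 = 82.94%


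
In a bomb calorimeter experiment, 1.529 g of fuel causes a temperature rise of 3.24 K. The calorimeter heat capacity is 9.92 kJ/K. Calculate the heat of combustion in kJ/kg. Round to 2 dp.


Hc = C_cal * delta_T / m_fuel
Q_released = 9.92 * 3.24 = 32.1408 kJ
m_fuel = 1.529 g = 1.529/1000 kg = 0.001529 kg
Hc = 32.1408 / 0.001529 = 21020.80 kJ/kg


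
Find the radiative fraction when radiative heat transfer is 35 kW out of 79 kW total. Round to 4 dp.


f_rad = Q_rad / Q_total
f_rad = 35 / 79 = 0.4430


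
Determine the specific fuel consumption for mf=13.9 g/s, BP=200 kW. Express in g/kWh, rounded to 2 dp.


SFC = (mf / BP) * 3600
Rate = 13.9 / 200 = 0.069500 g/(s*kW)
SFC = 0.069500 * 3600 = 250.20 g/kWh


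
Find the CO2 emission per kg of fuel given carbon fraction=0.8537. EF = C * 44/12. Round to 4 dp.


EF = C_frac * (M_CO2 / M_C)
EF = 0.8537 * (44/12)
EF = 0.8537 * 3.666667 = 3.1302 kg_CO2/kg_fuel


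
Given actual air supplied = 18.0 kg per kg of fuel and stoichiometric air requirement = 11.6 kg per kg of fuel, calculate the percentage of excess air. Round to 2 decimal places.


Excess air = actual - stoichiometric = 18.0 - 11.6 = 6.40 kg/kg fuel
Excess air % = (excess / stoich) * 100 = (6.40 / 11.6) * 100 = 55.17%


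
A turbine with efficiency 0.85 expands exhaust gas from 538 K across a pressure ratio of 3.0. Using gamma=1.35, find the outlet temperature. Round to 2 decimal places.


T_out = T_in * (1 - eta * (1 - PR^(-(gamma-1)/gamma)))
Exponent = -(1.35-1)/1.35 = -0.25925926
PR^exp = 3.0^(-0.25925926) = 0.75214556
Factor = 1 - 0.85*(1 - 0.75214556) = 0.78932373
T_out = 538 * 0.78932373 = 424.66 K


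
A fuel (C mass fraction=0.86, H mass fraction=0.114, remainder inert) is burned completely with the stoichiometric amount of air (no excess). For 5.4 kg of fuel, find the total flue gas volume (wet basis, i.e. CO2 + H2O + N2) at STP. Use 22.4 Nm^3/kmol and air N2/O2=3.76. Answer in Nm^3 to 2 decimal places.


Per kg fuel: CO2 = (C/12 kmol)*22.4 = (0.86/12)*22.4 = 1.60533 Nm^3
Per kg fuel: H2O = (H/2 kmol)*22.4 = (0.114/2)*22.4 = 1.27680 Nm^3
O2 needed per kg fuel = C/12 + H/4 = 0.86/12 + 0.114/4 = 0.10016667 kmol
Per kg fuel: N2 = O2*3.76*22.4 = 0.10016667*3.76*22.4 = 8.43644 Nm^3
Total per kg = 1.60533 + 1.27680 + 8.43644 = 11.31857 Nm^3
Total = 11.31857 * 5.4 = 61.12 Nm^3


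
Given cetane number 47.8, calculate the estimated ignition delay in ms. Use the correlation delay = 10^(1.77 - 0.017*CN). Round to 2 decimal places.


delay = 10^(1.77 - 0.017*CN)
Exponent = 1.77 - 0.017*47.8 = 0.9574
delay = 10^0.9574 = 9.07 ms


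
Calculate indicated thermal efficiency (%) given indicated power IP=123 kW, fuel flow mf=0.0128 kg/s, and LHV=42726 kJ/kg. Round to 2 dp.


eta_ith = (IP / (mf * LHV)) * 100
Denominator = 0.0128 * 42726 = 546.8928 kW
eta_ith = (123 / 546.8928) * 100 = 22.49%


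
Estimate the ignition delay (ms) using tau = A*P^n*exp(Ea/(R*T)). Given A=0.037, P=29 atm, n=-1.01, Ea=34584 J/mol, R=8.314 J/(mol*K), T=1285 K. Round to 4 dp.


tau = A * P^n * exp(Ea/(R*T))
P^n = 29^(-1.01) = 0.03334095
Ea/(R*T) = 34584/(8.314*1285) = 3.237144
exp(Ea/(R*T)) = 25.460912
tau = 0.037 * 0.03334095 * 25.460912 = 0.0314 ms


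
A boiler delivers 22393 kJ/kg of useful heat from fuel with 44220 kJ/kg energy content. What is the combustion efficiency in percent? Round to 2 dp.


Efficiency = (Q_useful / Q_fuel) * 100
Efficiency = (22393 / 44220) * 100
Efficiency = 0.5064 * 100 = 50.64%


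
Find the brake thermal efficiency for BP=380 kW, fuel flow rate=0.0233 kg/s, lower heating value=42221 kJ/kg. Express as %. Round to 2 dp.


eta_BTE = (BP / (mf * LHV)) * 100
Denominator = 0.0233 * 42221 = 983.7493 kW
eta_BTE = (380 / 983.7493) * 100 = 38.63%


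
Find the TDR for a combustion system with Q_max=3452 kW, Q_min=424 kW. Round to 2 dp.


TDR = Q_max / Q_min
TDR = 3452 / 424 = 8.14


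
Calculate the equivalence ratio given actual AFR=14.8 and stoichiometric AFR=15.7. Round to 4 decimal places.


phi = AFR_stoich / AFR_actual
phi = 15.7 / 14.8 = 1.0608


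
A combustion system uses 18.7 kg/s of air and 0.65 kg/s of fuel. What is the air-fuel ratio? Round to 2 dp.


AFR = m_air / m_fuel
AFR = 18.7 / 0.65 = 28.77


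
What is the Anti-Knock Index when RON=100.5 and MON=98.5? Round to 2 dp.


AKI = (RON + MON) / 2
AKI = (100.5 + 98.5) / 2
AKI = 199.0 / 2 = 99.50


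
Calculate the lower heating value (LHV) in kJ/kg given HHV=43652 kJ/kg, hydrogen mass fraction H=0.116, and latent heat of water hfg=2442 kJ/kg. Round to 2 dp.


LHV = HHV - hfg * 9 * H
Water correction = 2442 * 9 * 0.116 = 2549.448 kJ/kg
LHV = 43652 - 2549.448 = 41102.55 kJ/kg


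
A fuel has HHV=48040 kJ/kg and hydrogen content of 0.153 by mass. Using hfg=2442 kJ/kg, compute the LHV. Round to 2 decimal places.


LHV = HHV - hfg * 9 * H
Water correction = 2442 * 9 * 0.153 = 3362.634 kJ/kg
LHV = 48040 - 3362.634 = 44677.37 kJ/kg


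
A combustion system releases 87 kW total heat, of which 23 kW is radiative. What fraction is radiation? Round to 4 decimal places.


f_rad = Q_rad / Q_total
f_rad = 23 / 87 = 0.2644


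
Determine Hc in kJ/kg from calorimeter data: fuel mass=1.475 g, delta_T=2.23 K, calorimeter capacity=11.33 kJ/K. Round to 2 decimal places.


Hc = C_cal * delta_T / m_fuel
Q_released = 11.33 * 2.23 = 25.2659 kJ
m_fuel = 1.475 g = 1.475/1000 kg = 0.001475 kg
Hc = 25.2659 / 0.001475 = 17129.42 kJ/kg


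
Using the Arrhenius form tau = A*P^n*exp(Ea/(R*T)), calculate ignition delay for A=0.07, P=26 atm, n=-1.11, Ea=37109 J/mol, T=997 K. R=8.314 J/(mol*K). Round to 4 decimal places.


tau = A * P^n * exp(Ea/(R*T))
P^n = 26^(-1.11) = 0.02687693
Ea/(R*T) = 37109/(8.314*997) = 4.476866
exp(Ea/(R*T)) = 87.958558
tau = 0.07 * 0.02687693 * 87.958558 = 0.1655 ms


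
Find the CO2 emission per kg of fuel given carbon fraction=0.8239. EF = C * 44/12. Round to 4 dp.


EF = C_frac * (M_CO2 / M_C)
EF = 0.8239 * (44/12)
EF = 0.8239 * 3.666667 = 3.0210 kg_CO2/kg_fuel


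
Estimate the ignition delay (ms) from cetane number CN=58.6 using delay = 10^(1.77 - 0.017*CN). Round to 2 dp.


delay = 10^(1.77 - 0.017*CN)
Exponent = 1.77 - 0.017*58.6 = 0.7738
delay = 10^0.7738 = 5.94 ms


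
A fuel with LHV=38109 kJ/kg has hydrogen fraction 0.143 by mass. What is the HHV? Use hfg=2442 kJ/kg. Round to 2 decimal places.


HHV = LHV + hfg * 9 * H
Water addition = 2442 * 9 * 0.143 = 3142.854 kJ/kg
HHV = 38109 + 3142.854 = 41251.85 kJ/kg


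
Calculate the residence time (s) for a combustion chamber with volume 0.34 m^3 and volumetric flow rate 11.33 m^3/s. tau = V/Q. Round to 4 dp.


tau = V / Q_flow
tau = 0.34 / 11.33 = 0.0300 s


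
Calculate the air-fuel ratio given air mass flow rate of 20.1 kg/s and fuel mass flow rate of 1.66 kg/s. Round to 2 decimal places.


AFR = m_air / m_fuel
AFR = 20.1 / 1.66 = 12.11


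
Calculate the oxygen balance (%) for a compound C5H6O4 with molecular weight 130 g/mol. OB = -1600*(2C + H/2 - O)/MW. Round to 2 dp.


OB = -1600 * (2C + H/2 - O) / MW
Inner = 2*5 + 6/2 - 4 = 9.00
OB = -1600 * 9.00 / 130 = -110.77%


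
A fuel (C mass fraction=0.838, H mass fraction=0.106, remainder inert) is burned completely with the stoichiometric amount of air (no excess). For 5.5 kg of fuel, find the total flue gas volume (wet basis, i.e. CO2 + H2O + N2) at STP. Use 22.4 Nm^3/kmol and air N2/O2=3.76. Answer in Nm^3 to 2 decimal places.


Per kg fuel: CO2 = (C/12 kmol)*22.4 = (0.838/12)*22.4 = 1.56427 Nm^3
Per kg fuel: H2O = (H/2 kmol)*22.4 = (0.106/2)*22.4 = 1.18720 Nm^3
O2 needed per kg fuel = C/12 + H/4 = 0.838/12 + 0.106/4 = 0.09633333 kmol
Per kg fuel: N2 = O2*3.76*22.4 = 0.09633333*3.76*22.4 = 8.11358 Nm^3
Total per kg = 1.56427 + 1.18720 + 8.11358 = 10.86505 Nm^3
Total = 10.86505 * 5.5 = 59.76 Nm^3


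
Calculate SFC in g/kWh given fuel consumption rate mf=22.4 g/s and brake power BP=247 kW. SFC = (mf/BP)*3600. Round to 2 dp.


SFC = (mf / BP) * 3600
Rate = 22.4 / 247 = 0.090688 g/(s*kW)
SFC = 0.090688 * 3600 = 326.48 g/kWh


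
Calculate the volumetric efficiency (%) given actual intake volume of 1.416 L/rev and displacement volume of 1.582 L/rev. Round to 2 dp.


eta_v = (V_actual / V_disp) * 100
Ratio = 1.416 / 1.582 = 0.8951
eta_v = 0.8951 * 100 = 89.51%


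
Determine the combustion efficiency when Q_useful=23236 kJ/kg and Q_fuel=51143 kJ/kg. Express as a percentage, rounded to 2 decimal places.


Efficiency = (Q_useful / Q_fuel) * 100
Efficiency = (23236 / 51143) * 100
Efficiency = 0.4543 * 100 = 45.43%


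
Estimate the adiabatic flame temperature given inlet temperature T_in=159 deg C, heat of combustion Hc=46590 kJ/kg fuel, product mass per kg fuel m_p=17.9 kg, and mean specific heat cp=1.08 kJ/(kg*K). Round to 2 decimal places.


T_ad = T_in + Hc / (m_p * cp)
Denominator = 17.9 * 1.08 = 19.3320
Temperature rise = 46590 / 19.3320 = 2409.99 K
T_ad = 159 + 2409.99 = 2568.99 deg C


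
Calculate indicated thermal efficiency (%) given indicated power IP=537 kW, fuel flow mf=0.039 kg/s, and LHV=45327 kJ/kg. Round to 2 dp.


eta_ith = (IP / (mf * LHV)) * 100
Denominator = 0.039 * 45327 = 1767.7530 kW
eta_ith = (537 / 1767.7530) * 100 = 30.38%


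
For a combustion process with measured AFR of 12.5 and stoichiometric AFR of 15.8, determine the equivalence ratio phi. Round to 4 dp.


phi = AFR_stoich / AFR_actual
phi = 15.8 / 12.5 = 1.2640


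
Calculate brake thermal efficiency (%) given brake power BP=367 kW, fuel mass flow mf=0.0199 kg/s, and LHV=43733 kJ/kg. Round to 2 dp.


eta_BTE = (BP / (mf * LHV)) * 100
Denominator = 0.0199 * 43733 = 870.2867 kW
eta_BTE = (367 / 870.2867) * 100 = 42.17%


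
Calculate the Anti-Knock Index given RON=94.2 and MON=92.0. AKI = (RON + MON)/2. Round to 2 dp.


AKI = (RON + MON) / 2
AKI = (94.2 + 92.0) / 2
AKI = 186.2 / 2 = 93.10


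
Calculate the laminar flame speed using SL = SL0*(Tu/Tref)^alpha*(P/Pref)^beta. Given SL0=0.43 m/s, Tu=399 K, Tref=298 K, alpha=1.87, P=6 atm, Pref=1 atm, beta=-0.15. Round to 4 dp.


SL = SL0 * (Tu/Tref)^alpha * (P/Pref)^beta
T ratio = 399/298 = 1.33892617
(T ratio)^alpha = 1.33892617^1.87 = 1.725977
(P/Pref)^beta = 6^(-0.15) = 0.764324
SL = 0.43 * 1.725977 * 0.764324 = 0.5673 m/s


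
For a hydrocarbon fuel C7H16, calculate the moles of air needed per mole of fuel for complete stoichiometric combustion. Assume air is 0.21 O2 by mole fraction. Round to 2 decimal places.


Balanced combustion: C7H16 + 11 O2 -> 7 CO2 + 8 H2O
O2 needed = C + H/4 = 7 + 16/4 = 11.00 moles
Air moles = O2 / 0.21 = 11.00 / 0.21 = 52.38 moles air


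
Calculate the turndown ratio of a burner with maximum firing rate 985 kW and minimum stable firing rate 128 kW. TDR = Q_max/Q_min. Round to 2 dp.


TDR = Q_max / Q_min
TDR = 985 / 128 = 7.70


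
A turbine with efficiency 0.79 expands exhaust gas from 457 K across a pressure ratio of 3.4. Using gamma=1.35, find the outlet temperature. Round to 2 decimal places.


T_out = T_in * (1 - eta * (1 - PR^(-(gamma-1)/gamma)))
Exponent = -(1.35-1)/1.35 = -0.25925926
PR^exp = 3.4^(-0.25925926) = 0.72813041
Factor = 1 - 0.79*(1 - 0.72813041) = 0.78522302
T_out = 457 * 0.78522302 = 358.85 K


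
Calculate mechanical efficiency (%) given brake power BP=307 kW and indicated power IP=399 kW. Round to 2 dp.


eta_mech = (BP / IP) * 100
Ratio = 307 / 399 = 0.7694
eta_mech = 0.7694 * 100 = 76.94%


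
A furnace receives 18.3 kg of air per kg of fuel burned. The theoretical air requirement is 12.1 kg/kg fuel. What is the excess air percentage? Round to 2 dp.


Excess air = actual - stoichiometric = 18.3 - 12.1 = 6.20 kg/kg fuel
Excess air % = (excess / stoich) * 100 = (6.20 / 12.1) * 100 = 51.24%


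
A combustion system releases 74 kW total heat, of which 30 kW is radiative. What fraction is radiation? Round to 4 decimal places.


f_rad = Q_rad / Q_total
f_rad = 30 / 74 = 0.4054


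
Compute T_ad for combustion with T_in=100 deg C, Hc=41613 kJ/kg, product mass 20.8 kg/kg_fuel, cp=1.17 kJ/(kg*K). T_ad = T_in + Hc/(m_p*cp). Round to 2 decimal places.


T_ad = T_in + Hc / (m_p * cp)
Denominator = 20.8 * 1.17 = 24.3360
Temperature rise = 41613 / 24.3360 = 1709.94 K
T_ad = 100 + 1709.94 = 1809.94 deg C


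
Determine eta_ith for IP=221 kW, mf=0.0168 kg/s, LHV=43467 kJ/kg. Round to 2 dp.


eta_ith = (IP / (mf * LHV)) * 100
Denominator = 0.0168 * 43467 = 730.2456 kW
eta_ith = (221 / 730.2456) * 100 = 30.26%


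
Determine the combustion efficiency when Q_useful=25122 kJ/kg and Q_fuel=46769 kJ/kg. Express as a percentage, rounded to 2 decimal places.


Efficiency = (Q_useful / Q_fuel) * 100
Efficiency = (25122 / 46769) * 100
Efficiency = 0.5372 * 100 = 53.72%


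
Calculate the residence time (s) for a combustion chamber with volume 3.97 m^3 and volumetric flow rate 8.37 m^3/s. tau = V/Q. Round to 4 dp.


tau = V / Q_flow
tau = 3.97 / 8.37 = 0.4743 s


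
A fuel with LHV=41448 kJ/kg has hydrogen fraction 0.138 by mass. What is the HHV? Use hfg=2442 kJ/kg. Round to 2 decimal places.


HHV = LHV + hfg * 9 * H
Water addition = 2442 * 9 * 0.138 = 3032.964 kJ/kg
HHV = 41448 + 3032.964 = 44480.96 kJ/kg


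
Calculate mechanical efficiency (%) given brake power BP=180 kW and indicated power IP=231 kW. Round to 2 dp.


eta_mech = (BP / IP) * 100
Ratio = 180 / 231 = 0.7792
eta_mech = 0.7792 * 100 = 77.92%


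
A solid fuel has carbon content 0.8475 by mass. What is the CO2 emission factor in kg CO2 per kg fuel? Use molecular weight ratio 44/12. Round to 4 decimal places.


EF = C_frac * (M_CO2 / M_C)
EF = 0.8475 * (44/12)
EF = 0.8475 * 3.666667 = 3.1075 kg_CO2/kg_fuel


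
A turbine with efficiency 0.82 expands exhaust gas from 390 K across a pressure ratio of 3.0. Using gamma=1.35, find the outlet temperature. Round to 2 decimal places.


T_out = T_in * (1 - eta * (1 - PR^(-(gamma-1)/gamma)))
Exponent = -(1.35-1)/1.35 = -0.25925926
PR^exp = 3.0^(-0.25925926) = 0.75214556
Factor = 1 - 0.82*(1 - 0.75214556) = 0.79675936
T_out = 390 * 0.79675936 = 310.74 K


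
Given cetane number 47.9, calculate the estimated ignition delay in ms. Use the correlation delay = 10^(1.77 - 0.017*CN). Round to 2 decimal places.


delay = 10^(1.77 - 0.017*CN)
Exponent = 1.77 - 0.017*47.9 = 0.9557
delay = 10^0.9557 = 9.03 ms


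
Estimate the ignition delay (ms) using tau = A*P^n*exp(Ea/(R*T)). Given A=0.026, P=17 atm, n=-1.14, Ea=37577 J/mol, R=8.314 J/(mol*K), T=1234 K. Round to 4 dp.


tau = A * P^n * exp(Ea/(R*T))
P^n = 17^(-1.14) = 0.03956291
Ea/(R*T) = 37577/(8.314*1234) = 3.662663
exp(Ea/(R*T)) = 38.964957
tau = 0.026 * 0.03956291 * 38.964957 = 0.0401 ms


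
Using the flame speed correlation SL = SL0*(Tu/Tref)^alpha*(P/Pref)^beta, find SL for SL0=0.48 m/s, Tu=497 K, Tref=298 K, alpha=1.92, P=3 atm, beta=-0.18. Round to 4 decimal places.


SL = SL0 * (Tu/Tref)^alpha * (P/Pref)^beta
T ratio = 497/298 = 1.66778523
(T ratio)^alpha = 1.66778523^1.92 = 2.669986
(P/Pref)^beta = 3^(-0.18) = 0.820575
SL = 0.48 * 2.669986 * 0.820575 = 1.0516 m/s


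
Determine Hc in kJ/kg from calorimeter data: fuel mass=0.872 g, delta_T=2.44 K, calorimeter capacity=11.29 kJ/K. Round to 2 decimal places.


Hc = C_cal * delta_T / m_fuel
Q_released = 11.29 * 2.44 = 27.5476 kJ
m_fuel = 0.872 g = 0.872/1000 kg = 0.000872 kg
Hc = 27.5476 / 0.000872 = 31591.28 kJ/kg


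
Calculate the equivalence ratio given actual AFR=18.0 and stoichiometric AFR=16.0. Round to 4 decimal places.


phi = AFR_stoich / AFR_actual
phi = 16.0 / 18.0 = 0.8889


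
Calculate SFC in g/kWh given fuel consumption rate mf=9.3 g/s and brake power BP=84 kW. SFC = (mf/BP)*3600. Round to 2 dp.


SFC = (mf / BP) * 3600
Rate = 9.3 / 84 = 0.110714 g/(s*kW)
SFC = 0.110714 * 3600 = 398.57 g/kWh


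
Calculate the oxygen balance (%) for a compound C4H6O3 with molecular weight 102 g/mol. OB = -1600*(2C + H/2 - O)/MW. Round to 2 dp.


OB = -1600 * (2C + H/2 - O) / MW
Inner = 2*4 + 6/2 - 3 = 8.00
OB = -1600 * 8.00 / 102 = -125.49%


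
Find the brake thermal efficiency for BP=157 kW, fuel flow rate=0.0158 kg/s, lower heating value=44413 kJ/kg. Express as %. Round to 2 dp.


eta_BTE = (BP / (mf * LHV)) * 100
Denominator = 0.0158 * 44413 = 701.7254 kW
eta_BTE = (157 / 701.7254) * 100 = 22.37%


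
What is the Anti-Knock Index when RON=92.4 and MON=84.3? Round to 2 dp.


AKI = (RON + MON) / 2
AKI = (92.4 + 84.3) / 2
AKI = 176.7 / 2 = 88.35


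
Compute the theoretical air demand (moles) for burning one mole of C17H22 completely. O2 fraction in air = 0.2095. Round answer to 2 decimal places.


Balanced combustion: C17H22 + 22.5 O2 -> 17 CO2 + 11 H2O
O2 needed = C + H/4 = 17 + 22/4 = 22.50 moles
Air moles = O2 / 0.2095 = 22.50 / 0.2095 = 107.40 moles air
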